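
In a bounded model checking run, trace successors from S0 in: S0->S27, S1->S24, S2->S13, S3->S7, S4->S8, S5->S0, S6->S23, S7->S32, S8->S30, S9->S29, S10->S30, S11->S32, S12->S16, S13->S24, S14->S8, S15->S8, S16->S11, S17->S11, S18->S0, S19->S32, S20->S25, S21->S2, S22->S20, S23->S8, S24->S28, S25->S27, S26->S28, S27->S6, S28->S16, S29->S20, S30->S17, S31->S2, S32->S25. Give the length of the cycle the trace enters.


Trace from S0 until a state repeats:
  S0 -> S27 -> S6 -> S23 -> S8 -> S30 -> S17 -> S11 -> S32 -> S25 -> S27
S27 first seen at step 1, revisited at step 10.
Cycle length = 10 - 1 = 9

9


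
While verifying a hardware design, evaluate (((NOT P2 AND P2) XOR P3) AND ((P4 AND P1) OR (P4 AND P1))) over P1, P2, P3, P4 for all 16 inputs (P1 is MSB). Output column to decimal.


Formula: (((NOT P2 AND P2) XOR P3) AND ((P4 AND P1) OR (P4 AND P1))) over P1, P2, P3, P4 (16 rows)
Evaluate each row (bits = P1,P2,P3,P4, MSB first):
  row 0 [0000]: (((NOT 0 AND 0) XOR 0) AND ((0 AND 0) OR (0 AND 0))) -> 0
  row 1 [0001]: (((NOT 0 AND 0) XOR 0) AND ((1 AND 0) OR (1 AND 0))) -> 0
  row 2 [0010]: (((NOT 0 AND 0) XOR 1) AND ((0 AND 0) OR (0 AND 0))) -> 0
  row 3 [0011]: (((NOT 0 AND 0) XOR 1) AND ((1 AND 0) OR (1 AND 0))) -> 0
  row 4 [0100]: (((NOT 1 AND 1) XOR 0) AND ((0 AND 0) OR (0 AND 0))) -> 0
  row 5 [0101]: (((NOT 1 AND 1) XOR 0) AND ((1 AND 0) OR (1 AND 0))) -> 0
  row 6 [0110]: (((NOT 1 AND 1) XOR 1) AND ((0 AND 0) OR (0 AND 0))) -> 0
  row 7 [0111]: (((NOT 1 AND 1) XOR 1) AND ((1 AND 0) OR (1 AND 0))) -> 0
  row 8 [1000]: (((NOT 0 AND 0) XOR 0) AND ((0 AND 1) OR (0 AND 1))) -> 0
  row 9 [1001]: (((NOT 0 AND 0) XOR 0) AND ((1 AND 1) OR (1 AND 1))) -> 0
  row 10 [1010]: (((NOT 0 AND 0) XOR 1) AND ((0 AND 1) OR (0 AND 1))) -> 0
  row 11 [1011]: (((NOT 0 AND 0) XOR 1) AND ((1 AND 1) OR (1 AND 1))) -> 1
  row 12 [1100]: (((NOT 1 AND 1) XOR 0) AND ((0 AND 1) OR (0 AND 1))) -> 0
  row 13 [1101]: (((NOT 1 AND 1) XOR 0) AND ((1 AND 1) OR (1 AND 1))) -> 0
  row 14 [1110]: (((NOT 1 AND 1) XOR 1) AND ((0 AND 1) OR (0 AND 1))) -> 0
  row 15 [1111]: (((NOT 1 AND 1) XOR 1) AND ((1 AND 1) OR (1 AND 1))) -> 1
Full result column, 4 rows per line (P1,P2 fixed per line; P3,P4 runs 00..11 left to right):
  rows 0-3 [P1,P2=00]: 0000  = hex 0
  rows 4-7 [P1,P2=01]: 0000  = hex 0
  rows 8-11 [P1,P2=10]: 0001  = hex 1
  rows 12-15 [P1,P2=11]: 0001  = hex 1
Output column (row 0 .. row 15) = 0000000000010001
Output column grouped in 4s = 0000 0000 0001 0001 = 0x0011
Convert to decimal digit by digit (value = value*16 + digit):
  0 -> 0
  0*16 + 0 = 0
  0*16 + 1 = 1
  1*16 + 1 = 17
Decimal = 17

17


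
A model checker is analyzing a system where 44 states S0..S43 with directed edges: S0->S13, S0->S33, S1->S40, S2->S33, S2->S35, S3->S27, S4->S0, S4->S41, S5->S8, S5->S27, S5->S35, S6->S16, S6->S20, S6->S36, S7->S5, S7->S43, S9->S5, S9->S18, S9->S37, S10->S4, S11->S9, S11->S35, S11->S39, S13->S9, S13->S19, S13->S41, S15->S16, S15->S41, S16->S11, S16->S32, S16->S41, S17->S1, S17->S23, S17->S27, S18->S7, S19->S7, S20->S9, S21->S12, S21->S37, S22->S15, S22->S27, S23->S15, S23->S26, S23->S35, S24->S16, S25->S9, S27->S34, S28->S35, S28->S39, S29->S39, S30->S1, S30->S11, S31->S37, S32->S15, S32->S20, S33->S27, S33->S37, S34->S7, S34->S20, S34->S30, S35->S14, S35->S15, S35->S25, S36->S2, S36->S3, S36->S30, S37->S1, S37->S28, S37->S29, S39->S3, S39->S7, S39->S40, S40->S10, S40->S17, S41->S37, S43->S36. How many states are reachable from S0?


BFS from S0:
  layer 0: {S0}
  layer 1: {S13, S33}
  layer 2: {S9, S19, S27, S37, S41}
  layer 3: {S1, S5, S7, S18, S28, S29, S34}
  layer 4: {S8, S20, S30, S35, S39, S40, S43}
  layer 5: {S3, S10, S11, S14, S15, S17, S25, S36}
  layer 6: {S2, S4, S16, S23}
  layer 7: {S26, S32}
Reachable set: {S0, S1, S2, S3, S4, S5, S7, S8, S9, S10, S11, S13, S14, S15, S16, S17, S18, S19, S20, S23, S25, S26, S27, S28, S29, S30, S32, S33, S34, S35, S36, S37, S39, S40, S41, S43}
Count = 36

36


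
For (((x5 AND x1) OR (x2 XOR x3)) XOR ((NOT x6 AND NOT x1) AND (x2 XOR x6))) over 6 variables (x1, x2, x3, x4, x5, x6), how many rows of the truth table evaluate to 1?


Formula: (((x5 AND x1) OR (x2 XOR x3)) XOR ((NOT x6 AND NOT x1) AND (x2 XOR x6))) over 6 vars (64 rows)
Evaluate each row (x1, x2, x3, x4, x5, x6 as bits, MSB first):
  row 0 [000000]: (((0 AND 0) OR (0 XOR 0)) XOR ((NOT 0 AND NOT 0) AND (0 XOR 0))) -> 0
  row 1 [000001]: (((0 AND 0) OR (0 XOR 0)) XOR ((NOT 1 AND NOT 0) AND (0 XOR 1))) -> 0
  row 2 [000010]: (((1 AND 0) OR (0 XOR 0)) XOR ((NOT 0 AND NOT 0) AND (0 XOR 0))) -> 0
  row 3 [000011]: (((1 AND 0) OR (0 XOR 0)) XOR ((NOT 1 AND NOT 0) AND (0 XOR 1))) -> 0
  row 4 [000100]: (((0 AND 0) OR (0 XOR 0)) XOR ((NOT 0 AND NOT 0) AND (0 XOR 0))) -> 0
  (every remaining row is evaluated the same way; all 64 results are listed next)
Full result column, 8 rows per line (x1,x2,x3 fixed per line; x4,x5,x6 runs 000..111 left to right):
  rows 0-7 [x1,x2,x3=000]: 00000000  (ones: 0)
  rows 8-15 [x1,x2,x3=001]: 11111111  (ones: 8)
  rows 16-23 [x1,x2,x3=010]: 01010101  (ones: 4)
  rows 24-31 [x1,x2,x3=011]: 10101010  (ones: 4)
  rows 32-39 [x1,x2,x3=100]: 00110011  (ones: 4)
  rows 40-47 [x1,x2,x3=101]: 11111111  (ones: 8)
  rows 48-55 [x1,x2,x3=110]: 11111111  (ones: 8)
  rows 56-63 [x1,x2,x3=111]: 00110011  (ones: 4)
Count of 1-rows = 0+8+4+4+4+8+8+4 = 40

40


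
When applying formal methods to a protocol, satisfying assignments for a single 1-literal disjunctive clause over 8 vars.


Step 1: Total=2^8=256
Step 2: Unsat when all 1 false: 2^7=128
Step 3: Sat=256-128=128

128


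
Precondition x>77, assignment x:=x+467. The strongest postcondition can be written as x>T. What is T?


Formula: sp(P, x:=E) = exists old_x. (x = E[old_x/x]) AND P[old_x/x] (old_x is the value of x before the assignment; eliminate old_x by solving x = E[old_x/x] for old_x)
Step 1: Precondition P: x>77, i.e. old_x > 77
Step 2: Assignment gives x = old_x + 467, so old_x = x - 467
Step 3: Substitute into P: x - 467 > 77
Step 4: Simplify: x > 77+467 = 544

544


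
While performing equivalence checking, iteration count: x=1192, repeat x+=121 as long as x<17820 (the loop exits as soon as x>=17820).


Step 1: x goes from 1192 toward 17820 by 121; the body runs while x<17820, so iterations = ceil((bound-start)/step)
Step 2: Distance=16628
Step 3: ceil(16628/121)=138

138


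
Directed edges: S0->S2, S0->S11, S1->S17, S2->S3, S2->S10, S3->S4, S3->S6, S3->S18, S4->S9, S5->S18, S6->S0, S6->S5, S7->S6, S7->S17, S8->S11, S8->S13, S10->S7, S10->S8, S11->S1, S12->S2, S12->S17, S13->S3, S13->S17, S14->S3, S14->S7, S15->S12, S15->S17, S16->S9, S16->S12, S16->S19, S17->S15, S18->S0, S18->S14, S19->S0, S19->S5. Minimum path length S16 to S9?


BFS layer-by-layer from S16:
  dist 0: {S16}
  dist 1: {S9, S12, S19}
  -> S9 reached at distance 1
Shortest path length = 1

1


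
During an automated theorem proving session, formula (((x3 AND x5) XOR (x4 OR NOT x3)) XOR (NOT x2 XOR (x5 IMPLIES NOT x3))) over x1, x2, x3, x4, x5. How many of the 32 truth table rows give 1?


Formula: (((x3 AND x5) XOR (x4 OR NOT x3)) XOR (NOT x2 XOR (x5 IMPLIES NOT x3))) over 5 vars (32 rows)
Evaluate each row (x1, x2, x3, x4, x5 as bits, MSB first):
  row 0 [00000]: (((0 AND 0) XOR (0 OR NOT 0)) XOR (NOT 0 XOR (0 IMPLIES NOT 0))) -> 1
  row 1 [00001]: (((0 AND 1) XOR (0 OR NOT 0)) XOR (NOT 0 XOR (1 IMPLIES NOT 0))) -> 1
  row 2 [00010]: (((0 AND 0) XOR (1 OR NOT 0)) XOR (NOT 0 XOR (0 IMPLIES NOT 0))) -> 1
  row 3 [00011]: (((0 AND 1) XOR (1 OR NOT 0)) XOR (NOT 0 XOR (1 IMPLIES NOT 0))) -> 1
  row 4 [00100]: (((1 AND 0) XOR (0 OR NOT 1)) XOR (NOT 0 XOR (0 IMPLIES NOT 1))) -> 0
  row 5 [00101]: (((1 AND 1) XOR (0 OR NOT 1)) XOR (NOT 0 XOR (1 IMPLIES NOT 1))) -> 0
  row 6 [00110]: (((1 AND 0) XOR (1 OR NOT 1)) XOR (NOT 0 XOR (0 IMPLIES NOT 1))) -> 1
  row 7 [00111]: (((1 AND 1) XOR (1 OR NOT 1)) XOR (NOT 0 XOR (1 IMPLIES NOT 1))) -> 1
  row 8 [01000]: (((0 AND 0) XOR (0 OR NOT 0)) XOR (NOT 1 XOR (0 IMPLIES NOT 0))) -> 0
  row 9 [01001]: (((0 AND 1) XOR (0 OR NOT 0)) XOR (NOT 1 XOR (1 IMPLIES NOT 0))) -> 0
  row 10 [01010]: (((0 AND 0) XOR (1 OR NOT 0)) XOR (NOT 1 XOR (0 IMPLIES NOT 0))) -> 0
  row 11 [01011]: (((0 AND 1) XOR (1 OR NOT 0)) XOR (NOT 1 XOR (1 IMPLIES NOT 0))) -> 0
  row 12 [01100]: (((1 AND 0) XOR (0 OR NOT 1)) XOR (NOT 1 XOR (0 IMPLIES NOT 1))) -> 1
  row 13 [01101]: (((1 AND 1) XOR (0 OR NOT 1)) XOR (NOT 1 XOR (1 IMPLIES NOT 1))) -> 1
  row 14 [01110]: (((1 AND 0) XOR (1 OR NOT 1)) XOR (NOT 1 XOR (0 IMPLIES NOT 1))) -> 0
  row 15 [01111]: (((1 AND 1) XOR (1 OR NOT 1)) XOR (NOT 1 XOR (1 IMPLIES NOT 1))) -> 0
  row 16 [10000]: (((0 AND 0) XOR (0 OR NOT 0)) XOR (NOT 0 XOR (0 IMPLIES NOT 0))) -> 1
  row 17 [10001]: (((0 AND 1) XOR (0 OR NOT 0)) XOR (NOT 0 XOR (1 IMPLIES NOT 0))) -> 1
  row 18 [10010]: (((0 AND 0) XOR (1 OR NOT 0)) XOR (NOT 0 XOR (0 IMPLIES NOT 0))) -> 1
  row 19 [10011]: (((0 AND 1) XOR (1 OR NOT 0)) XOR (NOT 0 XOR (1 IMPLIES NOT 0))) -> 1
  row 20 [10100]: (((1 AND 0) XOR (0 OR NOT 1)) XOR (NOT 0 XOR (0 IMPLIES NOT 1))) -> 0
  row 21 [10101]: (((1 AND 1) XOR (0 OR NOT 1)) XOR (NOT 0 XOR (1 IMPLIES NOT 1))) -> 0
  row 22 [10110]: (((1 AND 0) XOR (1 OR NOT 1)) XOR (NOT 0 XOR (0 IMPLIES NOT 1))) -> 1
  row 23 [10111]: (((1 AND 1) XOR (1 OR NOT 1)) XOR (NOT 0 XOR (1 IMPLIES NOT 1))) -> 1
  row 24 [11000]: (((0 AND 0) XOR (0 OR NOT 0)) XOR (NOT 1 XOR (0 IMPLIES NOT 0))) -> 0
  row 25 [11001]: (((0 AND 1) XOR (0 OR NOT 0)) XOR (NOT 1 XOR (1 IMPLIES NOT 0))) -> 0
  row 26 [11010]: (((0 AND 0) XOR (1 OR NOT 0)) XOR (NOT 1 XOR (0 IMPLIES NOT 0))) -> 0
  row 27 [11011]: (((0 AND 1) XOR (1 OR NOT 0)) XOR (NOT 1 XOR (1 IMPLIES NOT 0))) -> 0
  row 28 [11100]: (((1 AND 0) XOR (0 OR NOT 1)) XOR (NOT 1 XOR (0 IMPLIES NOT 1))) -> 1
  row 29 [11101]: (((1 AND 1) XOR (0 OR NOT 1)) XOR (NOT 1 XOR (1 IMPLIES NOT 1))) -> 1
  row 30 [11110]: (((1 AND 0) XOR (1 OR NOT 1)) XOR (NOT 1 XOR (0 IMPLIES NOT 1))) -> 0
  row 31 [11111]: (((1 AND 1) XOR (1 OR NOT 1)) XOR (NOT 1 XOR (1 IMPLIES NOT 1))) -> 0
Full result column, 8 rows per line (x1,x2 fixed per line; x3,x4,x5 runs 000..111 left to right):
  rows 0-7 [x1,x2=00]: 11110011  (ones: 6)
  rows 8-15 [x1,x2=01]: 00001100  (ones: 2)
  rows 16-23 [x1,x2=10]: 11110011  (ones: 6)
  rows 24-31 [x1,x2=11]: 00001100  (ones: 2)
Count of 1-rows = 6+2+6+2 = 16

16


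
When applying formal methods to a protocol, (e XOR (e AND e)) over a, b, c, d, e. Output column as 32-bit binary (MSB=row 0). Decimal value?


Formula: (e XOR (e AND e)) over a, b, c, d, e (32 rows)
Evaluate each row (bits = a,b,c,d,e, MSB first):
  row 0 [00000]: (0 XOR (0 AND 0)) -> 0
  row 1 [00001]: (1 XOR (1 AND 1)) -> 0
  row 2 [00010]: (0 XOR (0 AND 0)) -> 0
  row 3 [00011]: (1 XOR (1 AND 1)) -> 0
  row 4 [00100]: (0 XOR (0 AND 0)) -> 0
  row 5 [00101]: (1 XOR (1 AND 1)) -> 0
  row 6 [00110]: (0 XOR (0 AND 0)) -> 0
  row 7 [00111]: (1 XOR (1 AND 1)) -> 0
  row 8 [01000]: (0 XOR (0 AND 0)) -> 0
  row 9 [01001]: (1 XOR (1 AND 1)) -> 0
  row 10 [01010]: (0 XOR (0 AND 0)) -> 0
  row 11 [01011]: (1 XOR (1 AND 1)) -> 0
  row 12 [01100]: (0 XOR (0 AND 0)) -> 0
  row 13 [01101]: (1 XOR (1 AND 1)) -> 0
  row 14 [01110]: (0 XOR (0 AND 0)) -> 0
  row 15 [01111]: (1 XOR (1 AND 1)) -> 0
  row 16 [10000]: (0 XOR (0 AND 0)) -> 0
  row 17 [10001]: (1 XOR (1 AND 1)) -> 0
  row 18 [10010]: (0 XOR (0 AND 0)) -> 0
  row 19 [10011]: (1 XOR (1 AND 1)) -> 0
  row 20 [10100]: (0 XOR (0 AND 0)) -> 0
  row 21 [10101]: (1 XOR (1 AND 1)) -> 0
  row 22 [10110]: (0 XOR (0 AND 0)) -> 0
  row 23 [10111]: (1 XOR (1 AND 1)) -> 0
  row 24 [11000]: (0 XOR (0 AND 0)) -> 0
  row 25 [11001]: (1 XOR (1 AND 1)) -> 0
  row 26 [11010]: (0 XOR (0 AND 0)) -> 0
  row 27 [11011]: (1 XOR (1 AND 1)) -> 0
  row 28 [11100]: (0 XOR (0 AND 0)) -> 0
  row 29 [11101]: (1 XOR (1 AND 1)) -> 0
  row 30 [11110]: (0 XOR (0 AND 0)) -> 0
  row 31 [11111]: (1 XOR (1 AND 1)) -> 0
Full result column, 4 rows per line (a,b,c fixed per line; d,e runs 00..11 left to right):
  rows 0-3 [a,b,c=000]: 0000  = hex 0
  rows 4-7 [a,b,c=001]: 0000  = hex 0
  rows 8-11 [a,b,c=010]: 0000  = hex 0
  rows 12-15 [a,b,c=011]: 0000  = hex 0
  rows 16-19 [a,b,c=100]: 0000  = hex 0
  rows 20-23 [a,b,c=101]: 0000  = hex 0
  rows 24-27 [a,b,c=110]: 0000  = hex 0
  rows 28-31 [a,b,c=111]: 0000  = hex 0
Output column (row 0 .. row 31) = 00000000000000000000000000000000
Output column grouped in 4s = 0000 0000 0000 0000 0000 0000 0000 0000 = 0x00000000
Convert to decimal digit by digit (value = value*16 + digit):
  0 -> 0
  0*16 + 0 = 0
  0*16 + 0 = 0
  0*16 + 0 = 0
  0*16 + 0 = 0
  0*16 + 0 = 0
  0*16 + 0 = 0
  0*16 + 0 = 0
Decimal = 0

0


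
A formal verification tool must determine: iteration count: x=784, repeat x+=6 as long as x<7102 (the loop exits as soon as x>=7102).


Step 1: x goes from 784 toward 7102 by 6; the body runs while x<7102, so iterations = ceil((bound-start)/step)
Step 2: Distance=6318
Step 3: ceil(6318/6)=1053

1053


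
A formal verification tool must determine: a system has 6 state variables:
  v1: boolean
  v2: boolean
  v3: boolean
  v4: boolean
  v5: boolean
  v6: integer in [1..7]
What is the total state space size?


State space = product of domain sizes of all variables.
Domain sizes:
  v1 (boolean): 2
  v2 (boolean): 2
  v3 (boolean): 2
  v4 (boolean): 2
  v5 (boolean): 2
  v6 (integer in [1..7]): 7
Product = 2 * 2 * 2 * 2 * 2 * 7 = 224

224


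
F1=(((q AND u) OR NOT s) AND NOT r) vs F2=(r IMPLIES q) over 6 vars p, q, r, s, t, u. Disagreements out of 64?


F1 = (((q AND u) OR NOT s) AND NOT r)
F2 = (r IMPLIES q)
Evaluate both on each of 64 rows (bits = p,q,r,s,t,u):
  row 0 [000000]: F1=1 F2=1 -> 0
  row 1 [000001]: F1=1 F2=1 -> 0
  row 2 [000010]: F1=1 F2=1 -> 0
  row 3 [000011]: F1=1 F2=1 -> 0
  row 4 [000100]: F1=0 F2=1 (differ) -> 1
  (every remaining row is evaluated the same way; all 64 results are listed next)
Full result column, 8 rows per line (p,q,r fixed per line; s,t,u runs 000..111 left to right):
  rows 0-7 [p,q,r=000]: 00001111  (ones: 4)
  rows 8-15 [p,q,r=001]: 00000000  (ones: 0)
  rows 16-23 [p,q,r=010]: 00001010  (ones: 2)
  rows 24-31 [p,q,r=011]: 11111111  (ones: 8)
  rows 32-39 [p,q,r=100]: 00001111  (ones: 4)
  rows 40-47 [p,q,r=101]: 00000000  (ones: 0)
  rows 48-55 [p,q,r=110]: 00001010  (ones: 2)
  rows 56-63 [p,q,r=111]: 11111111  (ones: 8)
Disagreements = 4+0+2+8+4+0+2+8 = 28

28


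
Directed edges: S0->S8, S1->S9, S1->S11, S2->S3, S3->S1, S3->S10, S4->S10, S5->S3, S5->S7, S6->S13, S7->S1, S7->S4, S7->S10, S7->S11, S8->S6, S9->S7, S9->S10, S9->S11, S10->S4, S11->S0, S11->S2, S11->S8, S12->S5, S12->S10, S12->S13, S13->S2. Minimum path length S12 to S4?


BFS layer-by-layer from S12:
  dist 0: {S12}
  dist 1: {S5, S10, S13}
  dist 2: {S2, S3, S4, S7}
  -> S4 reached at distance 2
Shortest path length = 2

2


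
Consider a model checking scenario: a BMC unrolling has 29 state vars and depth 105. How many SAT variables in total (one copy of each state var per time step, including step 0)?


BMC unrolls to depth k, creating one copy of each state var for steps 0..k.
Step count = 105 + 1 = 106 (steps 0 through 105)
Vars per step = 29
Total = 29 * 106 = 3074

3074


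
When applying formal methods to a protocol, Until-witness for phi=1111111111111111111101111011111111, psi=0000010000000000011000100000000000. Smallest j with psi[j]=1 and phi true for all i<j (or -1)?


(phi U psi) at 0: need smallest j with psi[j]=1 and phi[i]=1 for all i in [0,j).
Scan from step 0:
  step 0: phi=1, psi=0 -> continue
  step 1: phi=1, psi=0 -> continue
  step 2: phi=1, psi=0 -> continue
  step 3: phi=1, psi=0 -> continue
  step 5: psi=1 and phi held for [0,5) -> witness found
Witness step = 5

5


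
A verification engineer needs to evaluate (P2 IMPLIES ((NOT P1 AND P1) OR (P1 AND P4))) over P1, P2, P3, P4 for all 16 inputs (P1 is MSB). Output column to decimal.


Formula: (P2 IMPLIES ((NOT P1 AND P1) OR (P1 AND P4))) over P1, P2, P3, P4 (16 rows)
Evaluate each row (bits = P1,P2,P3,P4, MSB first):
  row 0 [0000]: (0 IMPLIES ((NOT 0 AND 0) OR (0 AND 0))) -> 1
  row 1 [0001]: (0 IMPLIES ((NOT 0 AND 0) OR (0 AND 1))) -> 1
  row 2 [0010]: (0 IMPLIES ((NOT 0 AND 0) OR (0 AND 0))) -> 1
  row 3 [0011]: (0 IMPLIES ((NOT 0 AND 0) OR (0 AND 1))) -> 1
  row 4 [0100]: (1 IMPLIES ((NOT 0 AND 0) OR (0 AND 0))) -> 0
  row 5 [0101]: (1 IMPLIES ((NOT 0 AND 0) OR (0 AND 1))) -> 0
  row 6 [0110]: (1 IMPLIES ((NOT 0 AND 0) OR (0 AND 0))) -> 0
  row 7 [0111]: (1 IMPLIES ((NOT 0 AND 0) OR (0 AND 1))) -> 0
  row 8 [1000]: (0 IMPLIES ((NOT 1 AND 1) OR (1 AND 0))) -> 1
  row 9 [1001]: (0 IMPLIES ((NOT 1 AND 1) OR (1 AND 1))) -> 1
  row 10 [1010]: (0 IMPLIES ((NOT 1 AND 1) OR (1 AND 0))) -> 1
  row 11 [1011]: (0 IMPLIES ((NOT 1 AND 1) OR (1 AND 1))) -> 1
  row 12 [1100]: (1 IMPLIES ((NOT 1 AND 1) OR (1 AND 0))) -> 0
  row 13 [1101]: (1 IMPLIES ((NOT 1 AND 1) OR (1 AND 1))) -> 1
  row 14 [1110]: (1 IMPLIES ((NOT 1 AND 1) OR (1 AND 0))) -> 0
  row 15 [1111]: (1 IMPLIES ((NOT 1 AND 1) OR (1 AND 1))) -> 1
Full result column, 4 rows per line (P1,P2 fixed per line; P3,P4 runs 00..11 left to right):
  rows 0-3 [P1,P2=00]: 1111  = hex F
  rows 4-7 [P1,P2=01]: 0000  = hex 0
  rows 8-11 [P1,P2=10]: 1111  = hex F
  rows 12-15 [P1,P2=11]: 0101  = hex 5
Output column (row 0 .. row 15) = 1111000011110101
Output column grouped in 4s = 1111 0000 1111 0101 = 0xF0F5
Convert to decimal digit by digit (value = value*16 + digit):
  F -> 15
  15*16 + 0 = 240
  240*16 + 15 (F) = 3855
  3855*16 + 5 = 61685
Decimal = 61685

61685


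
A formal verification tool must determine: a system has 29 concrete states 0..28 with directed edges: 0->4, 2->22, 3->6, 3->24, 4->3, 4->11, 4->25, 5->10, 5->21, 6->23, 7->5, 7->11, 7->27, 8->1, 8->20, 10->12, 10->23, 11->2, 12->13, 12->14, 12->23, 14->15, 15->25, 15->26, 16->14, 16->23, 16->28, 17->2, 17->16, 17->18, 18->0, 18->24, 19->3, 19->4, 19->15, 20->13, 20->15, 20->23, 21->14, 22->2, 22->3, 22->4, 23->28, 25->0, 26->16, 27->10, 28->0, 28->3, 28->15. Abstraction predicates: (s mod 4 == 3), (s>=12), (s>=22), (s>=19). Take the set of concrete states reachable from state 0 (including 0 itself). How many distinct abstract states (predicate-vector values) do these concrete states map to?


BFS from 0:
Concrete reachable: {0, 2, 3, 4, 6, 11, 14, 15, 16, 22, 23, 24, 25, 26, 28}
Abstract via predicates (s mod 4 == 3), (s>=12), (s>=22), (s>=19):
  (0,0,0,0) <- {0, 2, 4, 6}
  (0,1,0,0) <- {14, 16}
  (0,1,1,1) <- {22, 24, 25, 26, 28}
  (1,0,0,0) <- {3, 11}
  (1,1,0,0) <- {15}
  (1,1,1,1) <- {23}
Distinct abstract states = 6

6


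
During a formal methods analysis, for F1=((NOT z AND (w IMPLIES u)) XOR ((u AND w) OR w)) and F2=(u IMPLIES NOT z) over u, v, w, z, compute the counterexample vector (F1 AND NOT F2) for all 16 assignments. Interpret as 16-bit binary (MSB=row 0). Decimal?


F1 = ((NOT z AND (w IMPLIES u)) XOR ((u AND w) OR w))
F2 = (u IMPLIES NOT z)
Counterexample to F1=>F2 is where F1=1 and F2=0.
Evaluate each row (bits = u,v,w,z, MSB first):
  row 0 [0000]: F1=1 F2=1 -> F1&~F2 -> 0
  row 1 [0001]: F1=0 F2=1 -> F1&~F2 -> 0
  row 2 [0010]: F1=1 F2=1 -> F1&~F2 -> 0
  row 3 [0011]: F1=1 F2=1 -> F1&~F2 -> 0
  row 4 [0100]: F1=1 F2=1 -> F1&~F2 -> 0
  row 5 [0101]: F1=0 F2=1 -> F1&~F2 -> 0
  row 6 [0110]: F1=1 F2=1 -> F1&~F2 -> 0
  row 7 [0111]: F1=1 F2=1 -> F1&~F2 -> 0
  row 8 [1000]: F1=1 F2=1 -> F1&~F2 -> 0
  row 9 [1001]: F1=0 F2=0 -> F1&~F2 -> 0
  row 10 [1010]: F1=0 F2=1 -> F1&~F2 -> 0
  row 11 [1011]: F1=1 F2=0 -> F1&~F2 -> 1
  row 12 [1100]: F1=1 F2=1 -> F1&~F2 -> 0
  row 13 [1101]: F1=0 F2=0 -> F1&~F2 -> 0
  row 14 [1110]: F1=0 F2=1 -> F1&~F2 -> 0
  row 15 [1111]: F1=1 F2=0 -> F1&~F2 -> 1
Full result column, 4 rows per line (u,v fixed per line; w,z runs 00..11 left to right):
  rows 0-3 [u,v=00]: 0000  = hex 0
  rows 4-7 [u,v=01]: 0000  = hex 0
  rows 8-11 [u,v=10]: 0001  = hex 1
  rows 12-15 [u,v=11]: 0001  = hex 1
Counterexample vector (row 0 .. row 15) = 0000000000010001
Output column grouped in 4s = 0000 0000 0001 0001 = 0x0011
Convert to decimal digit by digit (value = value*16 + digit):
  0 -> 0
  0*16 + 0 = 0
  0*16 + 1 = 1
  1*16 + 1 = 17
Decimal = 17

17


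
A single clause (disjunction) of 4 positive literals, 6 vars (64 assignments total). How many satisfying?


Step 1: Total=2^6=64
Step 2: Unsat when all 4 false: 2^2=4
Step 3: Sat=64-4=60

60


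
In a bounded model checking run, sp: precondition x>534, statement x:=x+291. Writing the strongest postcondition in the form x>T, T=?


Formula: sp(P, x:=E) = exists old_x. (x = E[old_x/x]) AND P[old_x/x] (old_x is the value of x before the assignment; eliminate old_x by solving x = E[old_x/x] for old_x)
Step 1: Precondition P: x>534, i.e. old_x > 534
Step 2: Assignment gives x = old_x + 291, so old_x = x - 291
Step 3: Substitute into P: x - 291 > 534
Step 4: Simplify: x > 534+291 = 825

825


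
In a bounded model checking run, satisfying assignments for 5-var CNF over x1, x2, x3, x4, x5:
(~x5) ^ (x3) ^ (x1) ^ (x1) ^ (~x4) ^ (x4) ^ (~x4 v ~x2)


CNF with 7 clauses over 5 vars (32 assignments).
An assignment satisfies CNF iff every clause has >=1 true literal.
Check each row (bits = x1,x2,x3,x4,x5; clause T/F shown):
  row 0 [00000]: clauses=TFFFTFT -> 0
  row 1 [00001]: clauses=FFFFTFT -> 0
  row 2 [00010]: clauses=TFFFFTT -> 0
  row 3 [00011]: clauses=FFFFFTT -> 0
  row 4 [00100]: clauses=TTFFTFT -> 0
  row 5 [00101]: clauses=FTFFTFT -> 0
  row 6 [00110]: clauses=TTFFFTT -> 0
  row 7 [00111]: clauses=FTFFFTT -> 0
  row 8 [01000]: clauses=TFFFTFT -> 0
  row 9 [01001]: clauses=FFFFTFT -> 0
  row 10 [01010]: clauses=TFFFFTF -> 0
  row 11 [01011]: clauses=FFFFFTF -> 0
  row 12 [01100]: clauses=TTFFTFT -> 0
  row 13 [01101]: clauses=FTFFTFT -> 0
  row 14 [01110]: clauses=TTFFFTF -> 0
  row 15 [01111]: clauses=FTFFFTF -> 0
  row 16 [10000]: clauses=TFTTTFT -> 0
  row 17 [10001]: clauses=FFTTTFT -> 0
  row 18 [10010]: clauses=TFTTFTT -> 0
  row 19 [10011]: clauses=FFTTFTT -> 0
  row 20 [10100]: clauses=TTTTTFT -> 0
  row 21 [10101]: clauses=FTTTTFT -> 0
  row 22 [10110]: clauses=TTTTFTT -> 0
  row 23 [10111]: clauses=FTTTFTT -> 0
  row 24 [11000]: clauses=TFTTTFT -> 0
  row 25 [11001]: clauses=FFTTTFT -> 0
  row 26 [11010]: clauses=TFTTFTF -> 0
  row 27 [11011]: clauses=FFTTFTF -> 0
  row 28 [11100]: clauses=TTTTTFT -> 0
  row 29 [11101]: clauses=FTTTTFT -> 0
  row 30 [11110]: clauses=TTTTFTF -> 0
  row 31 [11111]: clauses=FTTTFTF -> 0
Full result column, 8 rows per line (x1,x2 fixed per line; x3,x4,x5 runs 000..111 left to right):
  rows 0-7 [x1,x2=00]: 00000000  (ones: 0)
  rows 8-15 [x1,x2=01]: 00000000  (ones: 0)
  rows 16-23 [x1,x2=10]: 00000000  (ones: 0)
  rows 24-31 [x1,x2=11]: 00000000  (ones: 0)
Satisfying assignments = 0+0+0+0 = 0

0


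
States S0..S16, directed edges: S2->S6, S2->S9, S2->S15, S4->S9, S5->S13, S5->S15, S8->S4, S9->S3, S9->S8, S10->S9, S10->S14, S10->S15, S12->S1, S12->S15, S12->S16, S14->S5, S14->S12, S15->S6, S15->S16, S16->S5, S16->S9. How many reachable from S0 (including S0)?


BFS from S0:
  layer 0: {S0}
Reachable set: {S0}
Count = 1

1


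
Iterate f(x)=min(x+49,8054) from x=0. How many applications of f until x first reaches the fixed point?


Step 1: x=0, cap=8054, increment=49
Step 2: x grows by 49 each step until capped at 8054; fixed point is x=8054
Step 3: iterations = ceil(8054/49) = 165

165


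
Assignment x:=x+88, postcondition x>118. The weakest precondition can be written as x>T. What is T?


Formula: wp(x:=E, P) = P[E/x] (substitute E for x in postcondition)
Step 1: Postcondition: x>118
Step 2: Substitute x+88 for x: x+88>118
Step 3: Solve for x: x > 118-88 = 30

30


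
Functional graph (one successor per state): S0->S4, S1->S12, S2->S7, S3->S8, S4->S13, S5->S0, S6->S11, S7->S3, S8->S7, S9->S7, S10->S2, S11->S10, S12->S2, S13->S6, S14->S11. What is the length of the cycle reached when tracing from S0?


Trace from S0 until a state repeats:
  S0 -> S4 -> S13 -> S6 -> S11 -> S10 -> S2 -> S7 -> S3 -> S8 -> S7
S7 first seen at step 7, revisited at step 10.
Cycle length = 10 - 7 = 3

3


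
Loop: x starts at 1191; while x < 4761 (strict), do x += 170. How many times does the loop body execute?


Step 1: x goes from 1191 toward 4761 by 170; the body runs while x<4761, so iterations = ceil((bound-start)/step)
Step 2: Distance=3570
Step 3: ceil(3570/170)=21

21


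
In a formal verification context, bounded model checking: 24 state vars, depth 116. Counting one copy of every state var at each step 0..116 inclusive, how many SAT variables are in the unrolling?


BMC unrolls to depth k, creating one copy of each state var for steps 0..k.
Step count = 116 + 1 = 117 (steps 0 through 116)
Vars per step = 24
Total = 24 * 117 = 2808

2808


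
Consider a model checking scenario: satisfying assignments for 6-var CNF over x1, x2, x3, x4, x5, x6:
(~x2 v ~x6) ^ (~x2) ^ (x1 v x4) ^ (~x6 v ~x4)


CNF with 4 clauses over 6 vars (64 assignments).
An assignment satisfies CNF iff every clause has >=1 true literal.
Check each row (bits = x1,x2,x3,x4,x5,x6; clause T/F shown):
  row 0 [000000]: clauses=TTFT -> 0
  row 1 [000001]: clauses=TTFT -> 0
  row 2 [000010]: clauses=TTFT -> 0
  row 3 [000011]: clauses=TTFT -> 0
  row 4 [000100]: clauses=TTTT -> 1
  (every remaining row is evaluated the same way; all 64 results are listed next)
Full result column, 8 rows per line (x1,x2,x3 fixed per line; x4,x5,x6 runs 000..111 left to right):
  rows 0-7 [x1,x2,x3=000]: 00001010  (ones: 2)
  rows 8-15 [x1,x2,x3=001]: 00001010  (ones: 2)
  rows 16-23 [x1,x2,x3=010]: 00000000  (ones: 0)
  rows 24-31 [x1,x2,x3=011]: 00000000  (ones: 0)
  rows 32-39 [x1,x2,x3=100]: 11111010  (ones: 6)
  rows 40-47 [x1,x2,x3=101]: 11111010  (ones: 6)
  rows 48-55 [x1,x2,x3=110]: 00000000  (ones: 0)
  rows 56-63 [x1,x2,x3=111]: 00000000  (ones: 0)
Satisfying assignments = 2+2+0+0+6+6+0+0 = 16

16


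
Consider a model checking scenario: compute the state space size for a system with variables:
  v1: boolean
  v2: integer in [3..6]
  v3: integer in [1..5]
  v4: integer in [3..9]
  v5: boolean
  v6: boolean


State space = product of domain sizes of all variables.
Domain sizes:
  v1 (boolean): 2
  v2 (integer in [3..6]): 4
  v3 (integer in [1..5]): 5
  v4 (integer in [3..9]): 7
  v5 (boolean): 2
  v6 (boolean): 2
Product = 2 * 4 * 5 * 7 * 2 * 2 = 1120

1120


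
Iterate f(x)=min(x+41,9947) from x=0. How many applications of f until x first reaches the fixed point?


Step 1: x=0, cap=9947, increment=41
Step 2: x grows by 41 each step until capped at 9947; fixed point is x=9947
Step 3: iterations = ceil(9947/41) = 243

243


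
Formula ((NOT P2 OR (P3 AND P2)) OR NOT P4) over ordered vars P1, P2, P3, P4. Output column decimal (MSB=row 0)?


Formula: ((NOT P2 OR (P3 AND P2)) OR NOT P4) over P1, P2, P3, P4 (16 rows)
Evaluate each row (bits = P1,P2,P3,P4, MSB first):
  row 0 [0000]: ((NOT 0 OR (0 AND 0)) OR NOT 0) -> 1
  row 1 [0001]: ((NOT 0 OR (0 AND 0)) OR NOT 1) -> 1
  row 2 [0010]: ((NOT 0 OR (1 AND 0)) OR NOT 0) -> 1
  row 3 [0011]: ((NOT 0 OR (1 AND 0)) OR NOT 1) -> 1
  row 4 [0100]: ((NOT 1 OR (0 AND 1)) OR NOT 0) -> 1
  row 5 [0101]: ((NOT 1 OR (0 AND 1)) OR NOT 1) -> 0
  row 6 [0110]: ((NOT 1 OR (1 AND 1)) OR NOT 0) -> 1
  row 7 [0111]: ((NOT 1 OR (1 AND 1)) OR NOT 1) -> 1
  row 8 [1000]: ((NOT 0 OR (0 AND 0)) OR NOT 0) -> 1
  row 9 [1001]: ((NOT 0 OR (0 AND 0)) OR NOT 1) -> 1
  row 10 [1010]: ((NOT 0 OR (1 AND 0)) OR NOT 0) -> 1
  row 11 [1011]: ((NOT 0 OR (1 AND 0)) OR NOT 1) -> 1
  row 12 [1100]: ((NOT 1 OR (0 AND 1)) OR NOT 0) -> 1
  row 13 [1101]: ((NOT 1 OR (0 AND 1)) OR NOT 1) -> 0
  row 14 [1110]: ((NOT 1 OR (1 AND 1)) OR NOT 0) -> 1
  row 15 [1111]: ((NOT 1 OR (1 AND 1)) OR NOT 1) -> 1
Full result column, 4 rows per line (P1,P2 fixed per line; P3,P4 runs 00..11 left to right):
  rows 0-3 [P1,P2=00]: 1111  = hex F
  rows 4-7 [P1,P2=01]: 1011  = hex B
  rows 8-11 [P1,P2=10]: 1111  = hex F
  rows 12-15 [P1,P2=11]: 1011  = hex B
Output column (row 0 .. row 15) = 1111101111111011
Output column grouped in 4s = 1111 1011 1111 1011 = 0xFBFB
Convert to decimal digit by digit (value = value*16 + digit):
  F -> 15
  15*16 + 11 (B) = 251
  251*16 + 15 (F) = 4031
  4031*16 + 11 (B) = 64507
Decimal = 64507

64507


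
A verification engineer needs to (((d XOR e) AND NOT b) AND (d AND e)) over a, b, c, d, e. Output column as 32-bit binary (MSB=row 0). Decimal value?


Formula: (((d XOR e) AND NOT b) AND (d AND e)) over a, b, c, d, e (32 rows)
Evaluate each row (bits = a,b,c,d,e, MSB first):
  row 0 [00000]: (((0 XOR 0) AND NOT 0) AND (0 AND 0)) -> 0
  row 1 [00001]: (((0 XOR 1) AND NOT 0) AND (0 AND 1)) -> 0
  row 2 [00010]: (((1 XOR 0) AND NOT 0) AND (1 AND 0)) -> 0
  row 3 [00011]: (((1 XOR 1) AND NOT 0) AND (1 AND 1)) -> 0
  row 4 [00100]: (((0 XOR 0) AND NOT 0) AND (0 AND 0)) -> 0
  row 5 [00101]: (((0 XOR 1) AND NOT 0) AND (0 AND 1)) -> 0
  row 6 [00110]: (((1 XOR 0) AND NOT 0) AND (1 AND 0)) -> 0
  row 7 [00111]: (((1 XOR 1) AND NOT 0) AND (1 AND 1)) -> 0
  row 8 [01000]: (((0 XOR 0) AND NOT 1) AND (0 AND 0)) -> 0
  row 9 [01001]: (((0 XOR 1) AND NOT 1) AND (0 AND 1)) -> 0
  row 10 [01010]: (((1 XOR 0) AND NOT 1) AND (1 AND 0)) -> 0
  row 11 [01011]: (((1 XOR 1) AND NOT 1) AND (1 AND 1)) -> 0
  row 12 [01100]: (((0 XOR 0) AND NOT 1) AND (0 AND 0)) -> 0
  row 13 [01101]: (((0 XOR 1) AND NOT 1) AND (0 AND 1)) -> 0
  row 14 [01110]: (((1 XOR 0) AND NOT 1) AND (1 AND 0)) -> 0
  row 15 [01111]: (((1 XOR 1) AND NOT 1) AND (1 AND 1)) -> 0
  row 16 [10000]: (((0 XOR 0) AND NOT 0) AND (0 AND 0)) -> 0
  row 17 [10001]: (((0 XOR 1) AND NOT 0) AND (0 AND 1)) -> 0
  row 18 [10010]: (((1 XOR 0) AND NOT 0) AND (1 AND 0)) -> 0
  row 19 [10011]: (((1 XOR 1) AND NOT 0) AND (1 AND 1)) -> 0
  row 20 [10100]: (((0 XOR 0) AND NOT 0) AND (0 AND 0)) -> 0
  row 21 [10101]: (((0 XOR 1) AND NOT 0) AND (0 AND 1)) -> 0
  row 22 [10110]: (((1 XOR 0) AND NOT 0) AND (1 AND 0)) -> 0
  row 23 [10111]: (((1 XOR 1) AND NOT 0) AND (1 AND 1)) -> 0
  row 24 [11000]: (((0 XOR 0) AND NOT 1) AND (0 AND 0)) -> 0
  row 25 [11001]: (((0 XOR 1) AND NOT 1) AND (0 AND 1)) -> 0
  row 26 [11010]: (((1 XOR 0) AND NOT 1) AND (1 AND 0)) -> 0
  row 27 [11011]: (((1 XOR 1) AND NOT 1) AND (1 AND 1)) -> 0
  row 28 [11100]: (((0 XOR 0) AND NOT 1) AND (0 AND 0)) -> 0
  row 29 [11101]: (((0 XOR 1) AND NOT 1) AND (0 AND 1)) -> 0
  row 30 [11110]: (((1 XOR 0) AND NOT 1) AND (1 AND 0)) -> 0
  row 31 [11111]: (((1 XOR 1) AND NOT 1) AND (1 AND 1)) -> 0
Full result column, 4 rows per line (a,b,c fixed per line; d,e runs 00..11 left to right):
  rows 0-3 [a,b,c=000]: 0000  = hex 0
  rows 4-7 [a,b,c=001]: 0000  = hex 0
  rows 8-11 [a,b,c=010]: 0000  = hex 0
  rows 12-15 [a,b,c=011]: 0000  = hex 0
  rows 16-19 [a,b,c=100]: 0000  = hex 0
  rows 20-23 [a,b,c=101]: 0000  = hex 0
  rows 24-27 [a,b,c=110]: 0000  = hex 0
  rows 28-31 [a,b,c=111]: 0000  = hex 0
Output column (row 0 .. row 31) = 00000000000000000000000000000000
Output column grouped in 4s = 0000 0000 0000 0000 0000 0000 0000 0000 = 0x00000000
Convert to decimal digit by digit (value = value*16 + digit):
  0 -> 0
  0*16 + 0 = 0
  0*16 + 0 = 0
  0*16 + 0 = 0
  0*16 + 0 = 0
  0*16 + 0 = 0
  0*16 + 0 = 0
  0*16 + 0 = 0
Decimal = 0

0


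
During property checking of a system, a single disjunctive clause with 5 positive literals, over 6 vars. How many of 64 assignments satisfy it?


Step 1: Total=2^6=64
Step 2: Unsat when all 5 false: 2^1=2
Step 3: Sat=64-2=62

62


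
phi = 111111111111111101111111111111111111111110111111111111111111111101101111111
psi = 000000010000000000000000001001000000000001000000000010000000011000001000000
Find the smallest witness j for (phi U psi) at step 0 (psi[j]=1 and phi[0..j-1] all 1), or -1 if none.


(phi U psi) at 0: need smallest j with psi[j]=1 and phi[i]=1 for all i in [0,j).
Scan from step 0:
  step 0: phi=1, psi=0 -> continue
  step 1: phi=1, psi=0 -> continue
  step 2: phi=1, psi=0 -> continue
  step 3: phi=1, psi=0 -> continue
  step 7: psi=1 and phi held for [0,7) -> witness found
Witness step = 7

7


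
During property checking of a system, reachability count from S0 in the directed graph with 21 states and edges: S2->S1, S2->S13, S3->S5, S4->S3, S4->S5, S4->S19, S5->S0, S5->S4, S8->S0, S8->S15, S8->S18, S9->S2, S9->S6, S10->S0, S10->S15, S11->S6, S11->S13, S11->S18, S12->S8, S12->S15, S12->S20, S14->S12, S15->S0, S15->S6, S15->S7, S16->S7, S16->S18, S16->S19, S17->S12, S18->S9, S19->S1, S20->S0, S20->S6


BFS from S0:
  layer 0: {S0}
Reachable set: {S0}
Count = 1

1


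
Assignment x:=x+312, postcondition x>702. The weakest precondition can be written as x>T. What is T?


Formula: wp(x:=E, P) = P[E/x] (substitute E for x in postcondition)
Step 1: Postcondition: x>702
Step 2: Substitute x+312 for x: x+312>702
Step 3: Solve for x: x > 702-312 = 390

390


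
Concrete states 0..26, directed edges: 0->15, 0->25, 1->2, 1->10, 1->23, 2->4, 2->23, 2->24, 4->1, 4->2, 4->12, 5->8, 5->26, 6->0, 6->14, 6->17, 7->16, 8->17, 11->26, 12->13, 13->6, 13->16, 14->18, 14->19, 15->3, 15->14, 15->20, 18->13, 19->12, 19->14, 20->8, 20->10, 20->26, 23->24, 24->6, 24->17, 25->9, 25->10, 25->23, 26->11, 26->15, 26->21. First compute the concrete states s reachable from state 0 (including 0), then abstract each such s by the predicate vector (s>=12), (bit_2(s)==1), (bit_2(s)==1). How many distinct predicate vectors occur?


BFS from 0:
Concrete reachable: {0, 3, 6, 8, 9, 10, 11, 12, 13, 14, 15, 16, 17, 18, 19, 20, 21, 23, 24, 25, 26}
Abstract via predicates (s>=12), (bit_2(s)==1), (bit_2(s)==1):
  (0,0,0) <- {0, 3, 8, 9, 10, 11}
  (0,1,1) <- {6}
  (1,0,0) <- {16, 17, 18, 19, 24, 25, 26}
  (1,1,1) <- {12, 13, 14, 15, 20, 21, 23}
Distinct abstract states = 4

4


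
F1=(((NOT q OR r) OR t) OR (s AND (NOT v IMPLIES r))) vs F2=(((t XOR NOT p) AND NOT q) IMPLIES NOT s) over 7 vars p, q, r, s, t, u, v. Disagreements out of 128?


F1 = (((NOT q OR r) OR t) OR (s AND (NOT v IMPLIES r)))
F2 = (((t XOR NOT p) AND NOT q) IMPLIES NOT s)
Evaluate both on each of 128 rows (bits = p,q,r,s,t,u,v):
  row 0 [0000000]: F1=1 F2=1 -> 0
  row 1 [0000001]: F1=1 F2=1 -> 0
  row 2 [0000010]: F1=1 F2=1 -> 0
  row 3 [0000011]: F1=1 F2=1 -> 0
  row 4 [0000100]: F1=1 F2=1 -> 0
  (every remaining row is evaluated the same way; all 128 results are listed next)
Full result column, 8 rows per line (p,q,r,s fixed per line; t,u,v runs 000..111 left to right):
  rows 0-7 [p,q,r,s=0000]: 00000000  (ones: 0)
  rows 8-15 [p,q,r,s=0001]: 11110000  (ones: 4)
  rows 16-23 [p,q,r,s=0010]: 00000000  (ones: 0)
  rows 24-31 [p,q,r,s=0011]: 11110000  (ones: 4)
  rows 32-39 [p,q,r,s=0100]: 11110000  (ones: 4)
  rows 40-47 [p,q,r,s=0101]: 10100000  (ones: 2)
  rows 48-55 [p,q,r,s=0110]: 00000000  (ones: 0)
  rows 56-63 [p,q,r,s=0111]: 00000000  (ones: 0)
  rows 64-71 [p,q,r,s=1000]: 00000000  (ones: 0)
  rows 72-79 [p,q,r,s=1001]: 00001111  (ones: 4)
  rows 80-87 [p,q,r,s=1010]: 00000000  (ones: 0)
  rows 88-95 [p,q,r,s=1011]: 00001111  (ones: 4)
  rows 96-103 [p,q,r,s=1100]: 11110000  (ones: 4)
  rows 104-111 [p,q,r,s=1101]: 10100000  (ones: 2)
  rows 112-119 [p,q,r,s=1110]: 00000000  (ones: 0)
  rows 120-127 [p,q,r,s=1111]: 00000000  (ones: 0)
Disagreements = 0+4+0+4+4+2+0+0+0+4+0+4+4+2+0+0 = 28

28


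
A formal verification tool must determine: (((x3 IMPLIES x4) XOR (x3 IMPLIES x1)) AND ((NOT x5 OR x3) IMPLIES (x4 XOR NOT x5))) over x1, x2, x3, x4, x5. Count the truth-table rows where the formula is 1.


Formula: (((x3 IMPLIES x4) XOR (x3 IMPLIES x1)) AND ((NOT x5 OR x3) IMPLIES (x4 XOR NOT x5))) over 5 vars (32 rows)
Evaluate each row (x1, x2, x3, x4, x5 as bits, MSB first):
  row 0 [00000]: (((0 IMPLIES 0) XOR (0 IMPLIES 0)) AND ((NOT 0 OR 0) IMPLIES (0 XOR NOT 0))) -> 0
  row 1 [00001]: (((0 IMPLIES 0) XOR (0 IMPLIES 0)) AND ((NOT 1 OR 0) IMPLIES (0 XOR NOT 1))) -> 0
  row 2 [00010]: (((0 IMPLIES 1) XOR (0 IMPLIES 0)) AND ((NOT 0 OR 0) IMPLIES (1 XOR NOT 0))) -> 0
  row 3 [00011]: (((0 IMPLIES 1) XOR (0 IMPLIES 0)) AND ((NOT 1 OR 0) IMPLIES (1 XOR NOT 1))) -> 0
  row 4 [00100]: (((1 IMPLIES 0) XOR (1 IMPLIES 0)) AND ((NOT 0 OR 1) IMPLIES (0 XOR NOT 0))) -> 0
  row 5 [00101]: (((1 IMPLIES 0) XOR (1 IMPLIES 0)) AND ((NOT 1 OR 1) IMPLIES (0 XOR NOT 1))) -> 0
  row 6 [00110]: (((1 IMPLIES 1) XOR (1 IMPLIES 0)) AND ((NOT 0 OR 1) IMPLIES (1 XOR NOT 0))) -> 0
  row 7 [00111]: (((1 IMPLIES 1) XOR (1 IMPLIES 0)) AND ((NOT 1 OR 1) IMPLIES (1 XOR NOT 1))) -> 1
  row 8 [01000]: (((0 IMPLIES 0) XOR (0 IMPLIES 0)) AND ((NOT 0 OR 0) IMPLIES (0 XOR NOT 0))) -> 0
  row 9 [01001]: (((0 IMPLIES 0) XOR (0 IMPLIES 0)) AND ((NOT 1 OR 0) IMPLIES (0 XOR NOT 1))) -> 0
  row 10 [01010]: (((0 IMPLIES 1) XOR (0 IMPLIES 0)) AND ((NOT 0 OR 0) IMPLIES (1 XOR NOT 0))) -> 0
  row 11 [01011]: (((0 IMPLIES 1) XOR (0 IMPLIES 0)) AND ((NOT 1 OR 0) IMPLIES (1 XOR NOT 1))) -> 0
  row 12 [01100]: (((1 IMPLIES 0) XOR (1 IMPLIES 0)) AND ((NOT 0 OR 1) IMPLIES (0 XOR NOT 0))) -> 0
  row 13 [01101]: (((1 IMPLIES 0) XOR (1 IMPLIES 0)) AND ((NOT 1 OR 1) IMPLIES (0 XOR NOT 1))) -> 0
  row 14 [01110]: (((1 IMPLIES 1) XOR (1 IMPLIES 0)) AND ((NOT 0 OR 1) IMPLIES (1 XOR NOT 0))) -> 0
  row 15 [01111]: (((1 IMPLIES 1) XOR (1 IMPLIES 0)) AND ((NOT 1 OR 1) IMPLIES (1 XOR NOT 1))) -> 1
  row 16 [10000]: (((0 IMPLIES 0) XOR (0 IMPLIES 1)) AND ((NOT 0 OR 0) IMPLIES (0 XOR NOT 0))) -> 0
  row 17 [10001]: (((0 IMPLIES 0) XOR (0 IMPLIES 1)) AND ((NOT 1 OR 0) IMPLIES (0 XOR NOT 1))) -> 0
  row 18 [10010]: (((0 IMPLIES 1) XOR (0 IMPLIES 1)) AND ((NOT 0 OR 0) IMPLIES (1 XOR NOT 0))) -> 0
  row 19 [10011]: (((0 IMPLIES 1) XOR (0 IMPLIES 1)) AND ((NOT 1 OR 0) IMPLIES (1 XOR NOT 1))) -> 0
  row 20 [10100]: (((1 IMPLIES 0) XOR (1 IMPLIES 1)) AND ((NOT 0 OR 1) IMPLIES (0 XOR NOT 0))) -> 1
  row 21 [10101]: (((1 IMPLIES 0) XOR (1 IMPLIES 1)) AND ((NOT 1 OR 1) IMPLIES (0 XOR NOT 1))) -> 0
  row 22 [10110]: (((1 IMPLIES 1) XOR (1 IMPLIES 1)) AND ((NOT 0 OR 1) IMPLIES (1 XOR NOT 0))) -> 0
  row 23 [10111]: (((1 IMPLIES 1) XOR (1 IMPLIES 1)) AND ((NOT 1 OR 1) IMPLIES (1 XOR NOT 1))) -> 0
  row 24 [11000]: (((0 IMPLIES 0) XOR (0 IMPLIES 1)) AND ((NOT 0 OR 0) IMPLIES (0 XOR NOT 0))) -> 0
  row 25 [11001]: (((0 IMPLIES 0) XOR (0 IMPLIES 1)) AND ((NOT 1 OR 0) IMPLIES (0 XOR NOT 1))) -> 0
  row 26 [11010]: (((0 IMPLIES 1) XOR (0 IMPLIES 1)) AND ((NOT 0 OR 0) IMPLIES (1 XOR NOT 0))) -> 0
  row 27 [11011]: (((0 IMPLIES 1) XOR (0 IMPLIES 1)) AND ((NOT 1 OR 0) IMPLIES (1 XOR NOT 1))) -> 0
  row 28 [11100]: (((1 IMPLIES 0) XOR (1 IMPLIES 1)) AND ((NOT 0 OR 1) IMPLIES (0 XOR NOT 0))) -> 1
  row 29 [11101]: (((1 IMPLIES 0) XOR (1 IMPLIES 1)) AND ((NOT 1 OR 1) IMPLIES (0 XOR NOT 1))) -> 0
  row 30 [11110]: (((1 IMPLIES 1) XOR (1 IMPLIES 1)) AND ((NOT 0 OR 1) IMPLIES (1 XOR NOT 0))) -> 0
  row 31 [11111]: (((1 IMPLIES 1) XOR (1 IMPLIES 1)) AND ((NOT 1 OR 1) IMPLIES (1 XOR NOT 1))) -> 0
Full result column, 8 rows per line (x1,x2 fixed per line; x3,x4,x5 runs 000..111 left to right):
  rows 0-7 [x1,x2=00]: 00000001  (ones: 1)
  rows 8-15 [x1,x2=01]: 00000001  (ones: 1)
  rows 16-23 [x1,x2=10]: 00001000  (ones: 1)
  rows 24-31 [x1,x2=11]: 00001000  (ones: 1)
Count of 1-rows = 1+1+1+1 = 4

4


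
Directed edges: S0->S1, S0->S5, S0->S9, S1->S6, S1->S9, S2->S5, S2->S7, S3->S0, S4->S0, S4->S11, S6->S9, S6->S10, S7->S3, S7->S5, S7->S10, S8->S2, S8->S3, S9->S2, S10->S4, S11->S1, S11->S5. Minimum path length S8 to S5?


BFS layer-by-layer from S8:
  dist 0: {S8}
  dist 1: {S2, S3}
  dist 2: {S0, S5, S7}
  -> S5 reached at distance 2
Shortest path length = 2

2


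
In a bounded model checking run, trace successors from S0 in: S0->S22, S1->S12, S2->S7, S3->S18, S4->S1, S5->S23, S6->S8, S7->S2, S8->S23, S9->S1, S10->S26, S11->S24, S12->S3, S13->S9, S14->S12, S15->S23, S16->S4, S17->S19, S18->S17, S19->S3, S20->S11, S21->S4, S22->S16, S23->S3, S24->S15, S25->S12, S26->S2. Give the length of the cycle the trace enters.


Trace from S0 until a state repeats:
  S0 -> S22 -> S16 -> S4 -> S1 -> S12 -> S3 -> S18 -> S17 -> S19 -> S3
S3 first seen at step 6, revisited at step 10.
Cycle length = 10 - 6 = 4

4


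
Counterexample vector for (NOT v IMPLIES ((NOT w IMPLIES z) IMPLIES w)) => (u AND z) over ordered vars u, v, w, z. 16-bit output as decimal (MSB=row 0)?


F1 = (NOT v IMPLIES ((NOT w IMPLIES z) IMPLIES w))
F2 = (u AND z)
Counterexample to F1=>F2 is where F1=1 and F2=0.
Evaluate each row (bits = u,v,w,z, MSB first):
  row 0 [0000]: F1=1 F2=0 -> F1&~F2 -> 1
  row 1 [0001]: F1=0 F2=0 -> F1&~F2 -> 0
  row 2 [0010]: F1=1 F2=0 -> F1&~F2 -> 1
  row 3 [0011]: F1=1 F2=0 -> F1&~F2 -> 1
  row 4 [0100]: F1=1 F2=0 -> F1&~F2 -> 1
  row 5 [0101]: F1=1 F2=0 -> F1&~F2 -> 1
  row 6 [0110]: F1=1 F2=0 -> F1&~F2 -> 1
  row 7 [0111]: F1=1 F2=0 -> F1&~F2 -> 1
  row 8 [1000]: F1=1 F2=0 -> F1&~F2 -> 1
  row 9 [1001]: F1=0 F2=1 -> F1&~F2 -> 0
  row 10 [1010]: F1=1 F2=0 -> F1&~F2 -> 1
  row 11 [1011]: F1=1 F2=1 -> F1&~F2 -> 0
  row 12 [1100]: F1=1 F2=0 -> F1&~F2 -> 1
  row 13 [1101]: F1=1 F2=1 -> F1&~F2 -> 0
  row 14 [1110]: F1=1 F2=0 -> F1&~F2 -> 1
  row 15 [1111]: F1=1 F2=1 -> F1&~F2 -> 0
Full result column, 4 rows per line (u,v fixed per line; w,z runs 00..11 left to right):
  rows 0-3 [u,v=00]: 1011  = hex B
  rows 4-7 [u,v=01]: 1111  = hex F
  rows 8-11 [u,v=10]: 1010  = hex A
  rows 12-15 [u,v=11]: 1010  = hex A
Counterexample vector (row 0 .. row 15) = 1011111110101010
Output column grouped in 4s = 1011 1111 1010 1010 = 0xBFAA
Convert to decimal digit by digit (value = value*16 + digit):
  B -> 11
  11*16 + 15 (F) = 191
  191*16 + 10 (A) = 3066
  3066*16 + 10 (A) = 49066
Decimal = 49066

49066
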